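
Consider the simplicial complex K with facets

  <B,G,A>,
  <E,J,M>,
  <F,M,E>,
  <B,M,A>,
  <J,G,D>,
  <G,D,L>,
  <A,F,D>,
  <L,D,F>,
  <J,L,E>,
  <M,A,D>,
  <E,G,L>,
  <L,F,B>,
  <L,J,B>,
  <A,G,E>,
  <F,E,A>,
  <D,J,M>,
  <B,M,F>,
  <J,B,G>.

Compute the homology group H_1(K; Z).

H_1 ≅ Z ⊕ Z/2.

Fix the vertex order A < B < D < E < F < G < J < L < M and write every simplex with vertices in increasing order. Then dim K = 2 and the simplices of K are:

  0-simplices (9): A, B, D, E, F, G, J, L, M
  1-simplices (27): AB, AD, AE, AF, AG, AM, BF, BG, BJ, BL, BM, DF, DG, DJ, DL, DM, EF, EG, EJ, EL, EM, FL, FM, GJ, GL, JL, JM
  2-simplices (18): ABG, ABM, ADF, ADM, AEF, AEG, BFL, BFM, BGJ, BJL, DFL, DGJ, DGL, DJM, EFM, EGL, EJL, EJM

so the chain groups are C_0 ≅ Z^9, C_1 ≅ Z^27, C_2 ≅ Z^18.

The boundary map ∂_1: C_1 → C_0 sends each edge [p,q] (with p < q) to q − p. For instance
  ∂DG = G − D.
The resulting 9×27 matrix has rank 8, and its Smith normal form has invariant factors (1,1,1,1,1,1,1,1).

The boundary map ∂_2: C_2 → C_1 acts by ∂[p,q,r] = [q,r] − [p,r] + [p,q]. For instance
  ∂DFL = FL − DL + DF,
  ∂BFM = FM − BM + BF.
The 27×18 boundary matrix has rank 18 and Smith normal form diag(1,1,1,1,1,1,1,1,1,1,1,1,1,1,1,1,1,2).

Reading off H_k = ker ∂_k / im ∂_{k+1}:

  H_1: rank ker ∂_1 − rank ∂_2 = (27 − 8) − 18 = 1, and ∂_2 has invariant factor 2 > 1, so H_1 ≅ Z ⊕ Z/2.

(K is a triangulation of the Klein bottle.)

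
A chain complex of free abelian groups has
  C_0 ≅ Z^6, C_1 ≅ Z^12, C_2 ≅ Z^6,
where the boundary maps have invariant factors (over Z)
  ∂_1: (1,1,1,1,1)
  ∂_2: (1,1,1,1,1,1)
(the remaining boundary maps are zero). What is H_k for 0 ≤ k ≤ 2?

H_0 = Z,  H_1 = Z,  H_2 = 0.

H_0: b_0 = 6 − 0 − 5 = 1; torsion from ∂_1 factors > 1: none. So H_0 = Z.
H_1: b_1 = 12 − 5 − 6 = 1; torsion from ∂_2 factors > 1: none. So H_1 = Z.
H_2: b_2 = 6 − 6 − 0 = 0; torsion from ∂_3 factors > 1: none. So H_2 = 0.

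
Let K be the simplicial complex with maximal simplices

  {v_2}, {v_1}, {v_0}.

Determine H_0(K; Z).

H_0 ≅ Z^3.

We work with the vertex ordering v_0 < v_1 < v_2. The simplices of K, each written with vertices in increasing order, are:

  0-simplices (3): [v_0], [v_1], [v_2]

so the chain groups are C_0 ≅ Z^3.

Computing H_k = (kernel of ∂_k) / (image of ∂_{k+1}):

  H_0: rank C_0 − rank ∂_1 = 3 − 0 = 3, and there is no ∂_1, so H_0 = Z^3.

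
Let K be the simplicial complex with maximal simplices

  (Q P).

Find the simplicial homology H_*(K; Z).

Fix the vertex order P < Q and write every simplex with vertices in increasing order. Then dim K = 1 and the simplices of K are:

  0-simplices (2): P, Q
  1-simplices (1): PQ

giving chain groups C_0 ≅ Z^2, C_1 ≅ Z^1.

The boundary map ∂_1: C_1 → C_0 sends each edge [p,q] (with p < q) to q − p.
The 2×1 boundary matrix has rank 1 and Smith normal form diag(1).

Reading off H_k = ker ∂_k / im ∂_{k+1}:

  H_0: rank C_0 − rank ∂_1 = 2 − 1 = 1, and the invariant factors of ∂_1 are all 1, so H_0 = Z.
  H_1: rank ker ∂_1 − rank ∂_2 = (1 − 1) − 0 = 0, and there is no ∂_2, so H_1 = 0.

H_0 = Z,  H_1 = 0.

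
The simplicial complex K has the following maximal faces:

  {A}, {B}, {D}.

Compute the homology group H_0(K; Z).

We work with the vertex ordering A < B < D. The simplices of K, each written with vertices in increasing order, are:

  0-simplices (3): A, B, D

so the chain groups are C_0 ≅ Z^3.

From H_k ≅ ker(∂_k) / im(∂_{k+1}) we obtain:

  H_0: rank C_0 − rank ∂_1 = 3 − 0 = 3, and there is no ∂_1, so H_0 ≅ Z^3.

H_0 ≅ Z^3.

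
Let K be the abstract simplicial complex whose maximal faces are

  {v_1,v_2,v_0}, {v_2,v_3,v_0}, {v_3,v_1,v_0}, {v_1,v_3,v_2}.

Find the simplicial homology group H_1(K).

H_1 ≅ 0.

Fix the vertex order v_0 < v_1 < v_2 < v_3 and write every simplex with vertices in increasing order. Then dim K = 2 and the simplices of K are:

  0-simplices (4): [v_0], [v_1], [v_2], [v_3]
  1-simplices (6): [v_0,v_1], [v_0,v_2], [v_0,v_3], [v_1,v_2], [v_1,v_3], [v_2,v_3]
  2-simplices (4): [v_0,v_1,v_2], [v_0,v_1,v_3], [v_0,v_2,v_3], [v_1,v_2,v_3]

Hence C_0 ≅ Z^4, C_1 ≅ Z^6, C_2 ≅ Z^4.

Boundary ∂_1: C_1 → C_0 maps an edge to its endpoints' difference, ∂[p,q] = q − p.
As a 4×6 matrix over Z this has rank 3, with invariant factors (1,1,1).

∂_2: C_2 → C_1 sends each 2-simplex [p,q,r] to [q,r] − [p,r] + [p,q]. For instance
  ∂[v_0,v_1,v_2] = [v_1,v_2] − [v_0,v_2] + [v_0,v_1],
  ∂[v_1,v_2,v_3] = [v_2,v_3] − [v_1,v_3] + [v_1,v_2].
The 6×4 boundary matrix has rank 3 and Smith normal form diag(1,1,1).

Now H_k = ker ∂_k / im ∂_{k+1}, so:

  H_1: rank ker ∂_1 − rank ∂_2 = (6 − 3) − 3 = 0, and the invariant factors of ∂_2 are all 1, so H_1 = 0.

(K is a triangulation of the 2-sphere S^2.)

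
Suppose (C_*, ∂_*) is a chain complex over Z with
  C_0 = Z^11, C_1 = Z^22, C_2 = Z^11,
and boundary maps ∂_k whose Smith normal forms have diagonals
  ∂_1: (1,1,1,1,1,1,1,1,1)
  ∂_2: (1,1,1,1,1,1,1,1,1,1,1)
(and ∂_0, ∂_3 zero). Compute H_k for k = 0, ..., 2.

H_0 ≅ Z^2,  H_1 ≅ Z^2,  H_2 = 0.

H_0: b_0 = 11 − 0 − 9 = 2; torsion from ∂_1 factors > 1: none. So H_0 ≅ Z^2.
H_1: b_1 = 22 − 9 − 11 = 2; torsion from ∂_2 factors > 1: none. So H_1 ≅ Z^2.
H_2: b_2 = 11 − 11 − 0 = 0; torsion from ∂_3 factors > 1: none. So H_2 ≅ 0.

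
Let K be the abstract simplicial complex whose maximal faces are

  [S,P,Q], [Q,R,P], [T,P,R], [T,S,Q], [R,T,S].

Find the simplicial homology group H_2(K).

H_2 ≅ 0.

Fix the vertex order P < Q < R < S < T and write every simplex with vertices in increasing order. Then dim K = 2 and the simplices of K are:

  0-simplices (5): P, Q, R, S, T
  1-simplices (10): PQ, PR, PS, PT, QR, QS, QT, RS, RT, ST
  2-simplices (5): PQR, PQS, PRT, QST, RST

so the chain groups are C_0 ≅ Z^5, C_1 ≅ Z^10, C_2 ≅ Z^5.

The boundary map ∂_1: C_1 → C_0 sends each edge [p,q] (with p < q) to q − p.
As a 5×10 matrix over Z this has rank 4, with invariant factors (1,1,1,1).

The boundary map ∂_2: C_2 → C_1 sends each 2-simplex [p,q,r] to [q,r] − [p,r] + [p,q]. For instance
  ∂PQS = QS − PS + PQ,
  ∂PRT = RT − PT + PR.
As a 10×5 matrix over Z this has rank 5, with invariant factors (1,1,1,1,1).

Reading off H_k = ker ∂_k / im ∂_{k+1}:

  H_2: rank ker ∂_2 − rank ∂_3 = (5 − 5) − 0 = 0, and there is no ∂_3, so H_2 = 0.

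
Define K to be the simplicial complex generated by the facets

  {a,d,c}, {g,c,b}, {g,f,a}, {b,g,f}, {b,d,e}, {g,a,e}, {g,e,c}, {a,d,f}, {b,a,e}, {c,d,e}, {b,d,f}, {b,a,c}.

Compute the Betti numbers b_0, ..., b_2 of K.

b_0 = 1, b_1 = 0, b_2 = 0.

K has 7 vertices, 18 edges, 12 triangles.
rank ∂_0 = 0, rank ∂_1 = 6 ⇒ b_0 = 7 − 0 − 6 = 1; all invariant factors of ∂_1 are 1 so no torsion. So H_0 ≅ Z.
rank ∂_1 = 6, rank ∂_2 = 12 ⇒ b_1 = 18 − 6 − 12 = 0; ∂_2 has invariant factor(s) [2] giving torsion. So H_1 ≅ Z/2.
rank ∂_2 = 12, rank ∂_3 = 0 ⇒ b_2 = 12 − 12 − 0 = 0. So H_2 ≅ 0.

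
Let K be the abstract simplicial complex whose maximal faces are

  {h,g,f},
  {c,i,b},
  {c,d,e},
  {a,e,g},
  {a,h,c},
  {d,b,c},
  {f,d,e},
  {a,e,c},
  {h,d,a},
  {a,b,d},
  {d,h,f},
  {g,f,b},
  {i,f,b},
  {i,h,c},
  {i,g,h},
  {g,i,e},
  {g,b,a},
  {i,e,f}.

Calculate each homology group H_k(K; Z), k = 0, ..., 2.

H_0 ≅ Z,  H_1 ≅ Z ⊕ Z/2,  H_2 = 0.

Take the total order a < b < c < d < e < f < g < h < i on the vertex set. Then K (dimension 2) consists of the simplices:

  0-simplices (9): a, b, c, d, e, f, g, h, i
  1-simplices (27): ab, ac, ad, ae, ag, ah, bc, bd, bf, bg, bi, cd, ce, ch, ci, de, df, dh, ef, eg, ei, fg, fh, fi, gh, gi, hi
  2-simplices (18): abd, abg, ace, ach, adh, aeg, bcd, bci, bfg, bfi, cde, chi, def, dfh, efi, egi, fgh, ghi

so the chain groups are C_0 ≅ Z^9, C_1 ≅ Z^27, C_2 ≅ Z^18.

∂_1: C_1 → C_0 maps an edge to its endpoints' difference, ∂[p,q] = q − p.
As a 9×27 matrix over Z this has rank 8, with invariant factors (1,1,1,1,1,1,1,1).

∂_2: C_2 → C_1 maps a triangle to the signed sum of its edges. For instance
  ∂efi = fi − ei + ef,
  ∂fgh = gh − fh + fg.
The 27×18 boundary matrix has rank 18 and Smith normal form diag(1,1,1,1,1,1,1,1,1,1,1,1,1,1,1,1,1,2).

Now H_k = ker ∂_k / im ∂_{k+1}, so:

  H_0: rank C_0 − rank ∂_1 = 9 − 8 = 1, and the invariant factors of ∂_1 are all 1, so H_0 = Z.
  H_1: rank ker ∂_1 − rank ∂_2 = (27 − 8) − 18 = 1, and ∂_2 has invariant factor 2 > 1, so H_1 = Z ⊕ Z/2.
  H_2: rank ker ∂_2 − rank ∂_3 = (18 − 18) − 0 = 0, and there is no ∂_3, so H_2 = 0.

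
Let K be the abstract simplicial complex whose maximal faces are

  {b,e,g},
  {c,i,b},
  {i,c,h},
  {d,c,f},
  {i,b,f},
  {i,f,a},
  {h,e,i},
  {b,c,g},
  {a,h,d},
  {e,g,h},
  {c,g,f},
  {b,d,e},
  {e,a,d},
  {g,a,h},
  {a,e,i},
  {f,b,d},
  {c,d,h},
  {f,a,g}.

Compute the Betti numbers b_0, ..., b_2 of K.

We work with the vertex ordering a < b < c < d < e < f < g < h < i. The simplices of K, each written with vertices in increasing order, are:

  0-simplices (9): a, b, c, d, e, f, g, h, i
  1-simplices (27): ad, ae, af, ag, ah, ai, bc, bd, be, bf, bg, bi, cd, cf, cg, ch, ci, de, df, dh, eg, eh, ei, fg, fi, gh, hi
  2-simplices (18): ade, adh, aei, afg, afi, agh, bcg, bci, bde, bdf, beg, bfi, cdf, cdh, cfg, chi, egh, ehi

so the chain groups are C_0 ≅ Z^9, C_1 ≅ Z^27, C_2 ≅ Z^18.

∂_1: C_1 → C_0 is given by ∂[p,q] = [q] − [p]. For instance
  ∂cg = g − c.
This gives a 9×27 integer matrix of rank 8; reducing to Smith normal form yields diagonal entries (1,1,1,1,1,1,1,1).

Boundary ∂_2: C_2 → C_1 maps a triangle to the signed sum of its edges. For instance
  ∂cfg = fg − cg + cf,
  ∂afi = fi − ai + af.
The resulting 27×18 matrix has rank 18, and its Smith normal form has invariant factors (1,1,1,1,1,1,1,1,1,1,1,1,1,1,1,1,1,2).

Reading off H_k = ker ∂_k / im ∂_{k+1}:

  H_0: rank C_0 − rank ∂_1 = 9 − 8 = 1, and the invariant factors of ∂_1 are all 1, so H_0 ≅ Z.
  H_1: rank ker ∂_1 − rank ∂_2 = (27 − 8) − 18 = 1, and ∂_2 has invariant factor 2 > 1, so H_1 ≅ Z ⊕ Z_2.
  H_2: rank ker ∂_2 − rank ∂_3 = (18 − 18) − 0 = 0, and there is no ∂_3, so H_2 ≅ 0.

As a check, the Euler characteristic is 9 − 27 + 18 = 0, which agrees with 1 − 1 + 0 = 0.
(K is a triangulation of the Klein bottle.)

Hence the Betti numbers are b_0 = 1, b_1 = 1, b_2 = 0.

b_0 = 1, b_1 = 1, b_2 = 0.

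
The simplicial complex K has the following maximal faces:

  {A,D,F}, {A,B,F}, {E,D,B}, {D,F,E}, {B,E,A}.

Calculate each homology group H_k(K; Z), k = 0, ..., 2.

Take the total order A < B < D < E < F on the vertex set. Then K (dimension 2) consists of the simplices:

  0-simplices (5): A, B, D, E, F
  1-simplices (10): AB, AD, AE, AF, BD, BE, BF, DE, DF, EF
  2-simplices (5): ABE, ABF, ADF, BDE, DEF

Hence C_0 ≅ Z^5, C_1 ≅ Z^10, C_2 ≅ Z^5.

Boundary ∂_1: C_1 → C_0 sends each edge [p,q] (with p < q) to q − p. For instance
  ∂AF = F − A.
The resulting 5×10 matrix has rank 4, and its Smith normal form has invariant factors (1,1,1,1).

Boundary ∂_2: C_2 → C_1 maps a triangle to the signed sum of its edges. For instance
  ∂DEF = EF − DF + DE,
  ∂BDE = DE − BE + BD.
As a 10×5 matrix over Z this has rank 5, with invariant factors (1,1,1,1,1).

Computing H_k = (kernel of ∂_k) / (image of ∂_{k+1}):

  H_0: rank C_0 − rank ∂_1 = 5 − 4 = 1, and the invariant factors of ∂_1 are all 1, so H_0 ≅ Z.
  H_1: rank ker ∂_1 − rank ∂_2 = (10 − 4) − 5 = 1, and the invariant factors of ∂_2 are all 1, so H_1 ≅ Z.
  H_2: rank ker ∂_2 − rank ∂_3 = (5 − 5) − 0 = 0, and there is no ∂_3, so H_2 ≅ 0.

As a check, the Euler characteristic is 5 − 10 + 5 = 0, which agrees with 1 − 1 + 0 = 0.
(K is a triangulation of the Möbius band.)

H_0 = Z,  H_1 = Z,  H_2 = 0.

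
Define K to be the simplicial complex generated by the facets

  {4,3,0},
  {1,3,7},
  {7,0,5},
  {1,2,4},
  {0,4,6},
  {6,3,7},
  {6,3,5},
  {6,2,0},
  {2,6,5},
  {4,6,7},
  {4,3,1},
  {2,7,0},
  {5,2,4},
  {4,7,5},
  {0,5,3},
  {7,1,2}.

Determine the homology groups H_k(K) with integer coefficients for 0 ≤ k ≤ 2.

H_0 ≅ Z,  H_1 ≅ Z^2,  H_2 ≅ Z.

We work with the vertex ordering 0 < 1 < 2 < 3 < 4 < 5 < 6 < 7. The simplices of K, each written with vertices in increasing order, are:

  0-simplices (8): [0], [1], [2], [3], [4], [5], [6], [7]
  1-simplices (24): (24 of them)
  2-simplices (16): [0,2,6], [0,2,7], [0,3,4], [0,3,5], [0,4,6], [0,5,7], [1,2,4], [1,2,7], [1,3,4], [1,3,7], [2,4,5], [2,5,6], [3,5,6], [3,6,7], [4,5,7], [4,6,7]

so the chain groups are C_0 ≅ Z^8, C_1 ≅ Z^24, C_2 ≅ Z^16.

∂_1: C_1 → C_0 maps an edge to its endpoints' difference, ∂[p,q] = q − p. For instance
  ∂[0,2] = [2] − [0].
The resulting 8×24 matrix has rank 7, and its Smith normal form has invariant factors (1,1,1,1,1,1,1).

Boundary ∂_2: C_2 → C_1 maps a triangle to the signed sum of its edges. For instance
  ∂[1,2,4] = [2,4] − [1,4] + [1,2],
  ∂[2,4,5] = [4,5] − [2,5] + [2,4].
As a 24×16 matrix over Z this has rank 15, with invariant factors (1,1,1,1,1,1,1,1,1,1,1,1,1,1,1).

Computing H_k = (kernel of ∂_k) / (image of ∂_{k+1}):

  H_0: rank C_0 − rank ∂_1 = 8 − 7 = 1, and the invariant factors of ∂_1 are all 1, so H_0 ≅ Z.
  H_1: rank ker ∂_1 − rank ∂_2 = (24 − 7) − 15 = 2, and the invariant factors of ∂_2 are all 1, so H_1 ≅ Z^2.
  H_2: rank ker ∂_2 − rank ∂_3 = (16 − 15) − 0 = 1, and there is no ∂_3, so H_2 ≅ Z.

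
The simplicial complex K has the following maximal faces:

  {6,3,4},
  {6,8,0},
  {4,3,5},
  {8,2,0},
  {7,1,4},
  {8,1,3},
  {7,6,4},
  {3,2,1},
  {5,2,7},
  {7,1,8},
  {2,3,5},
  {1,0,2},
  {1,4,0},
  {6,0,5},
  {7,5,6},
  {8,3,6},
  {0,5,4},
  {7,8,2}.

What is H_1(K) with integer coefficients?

We work with the vertex ordering 0 < 1 < 2 < 3 < 4 < 5 < 6 < 7 < 8. The simplices of K, each written with vertices in increasing order, are:

  0-simplices (9): [0], [1], [2], [3], [4], [5], [6], [7], [8]
  1-simplices (27): (27 of them)
  2-simplices (18): [0,1,2], [0,1,4], [0,2,8], [0,4,5], [0,5,6], [0,6,8], [1,2,3], [1,3,8], [1,4,7], [1,7,8], [2,3,5], [2,5,7], [2,7,8], [3,4,5], [3,4,6], [3,6,8], [4,6,7], [5,6,7]

giving chain groups C_0 ≅ Z^9, C_1 ≅ Z^27, C_2 ≅ Z^18.

Boundary ∂_1: C_1 → C_0 sends each edge [p,q] (with p < q) to q − p.
The 9×27 boundary matrix has rank 8 and Smith normal form diag(1,1,1,1,1,1,1,1).

∂_2: C_2 → C_1 maps a triangle to the signed sum of its edges. For instance
  ∂[2,7,8] = [7,8] − [2,8] + [2,7],
  ∂[2,3,5] = [3,5] − [2,5] + [2,3].
As a 27×18 matrix over Z this has rank 18, with invariant factors (1,1,1,1,1,1,1,1,1,1,1,1,1,1,1,1,1,2).

From H_k ≅ ker(∂_k) / im(∂_{k+1}) we obtain:

  H_1: rank ker ∂_1 − rank ∂_2 = (27 − 8) − 18 = 1, and ∂_2 has invariant factor 2 > 1, so H_1 ≅ Z ⊕ Z/2.

H_1 ≅ Z ⊕ Z/2.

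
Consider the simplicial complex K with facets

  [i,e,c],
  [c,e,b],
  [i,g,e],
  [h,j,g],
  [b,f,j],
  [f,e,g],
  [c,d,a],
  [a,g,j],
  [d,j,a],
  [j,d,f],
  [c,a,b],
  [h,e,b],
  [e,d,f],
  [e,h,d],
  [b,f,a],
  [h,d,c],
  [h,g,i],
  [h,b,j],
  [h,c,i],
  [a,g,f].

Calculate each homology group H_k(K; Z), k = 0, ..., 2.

H_0 ≅ Z,  H_1 ≅ Z ⊕ Z/2,  H_2 = 0.

Take the total order a < b < c < d < e < f < g < h < i < j on the vertex set. Then K (dimension 2) consists of the simplices:

  0-simplices (10): a, b, c, d, e, f, g, h, i, j
  1-simplices (30): ab, ac, ad, af, ag, aj, bc, be, bf, bh, bj, cd, ce, ch, ci, de, df, dh, dj, ef, eg, eh, ei, fg, fj, gh, gi, gj, hi, hj
  2-simplices (20): abc, abf, acd, adj, afg, agj, bce, beh, bfj, bhj, cdh, cei, chi, def, deh, dfj, efg, egi, ghi, ghj

giving chain groups C_0 ≅ Z^10, C_1 ≅ Z^30, C_2 ≅ Z^20.

∂_1: C_1 → C_0 is given by ∂[p,q] = [q] − [p].
The 10×30 boundary matrix has rank 9 and Smith normal form diag(1,1,1,1,1,1,1,1,1).

Boundary ∂_2: C_2 → C_1 sends each 2-simplex [p,q,r] to [q,r] − [p,r] + [p,q]. For instance
  ∂deh = eh − dh + de,
  ∂cdh = dh − ch + cd.
This gives a 30×20 integer matrix of rank 20; reducing to Smith normal form yields diagonal entries (1,1,1,1,1,1,1,1,1,1,1,1,1,1,1,1,1,1,1,2).

Now H_k = ker ∂_k / im ∂_{k+1}, so:

  H_0: rank C_0 − rank ∂_1 = 10 − 9 = 1, and the invariant factors of ∂_1 are all 1, so H_0 ≅ Z.
  H_1: rank ker ∂_1 − rank ∂_2 = (30 − 9) − 20 = 1, and ∂_2 has invariant factor 2 > 1, so H_1 ≅ Z ⊕ Z/2.
  H_2: rank ker ∂_2 − rank ∂_3 = (20 − 20) − 0 = 0, and there is no ∂_3, so H_2 ≅ 0.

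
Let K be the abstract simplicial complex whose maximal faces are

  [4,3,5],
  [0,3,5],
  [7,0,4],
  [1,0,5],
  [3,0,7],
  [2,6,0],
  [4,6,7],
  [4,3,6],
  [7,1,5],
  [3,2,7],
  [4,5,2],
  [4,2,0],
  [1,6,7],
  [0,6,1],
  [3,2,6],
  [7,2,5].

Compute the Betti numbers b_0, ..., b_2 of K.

b_0 = 1, b_1 = 2, b_2 = 1.

Take the total order 0 < 1 < 2 < 3 < 4 < 5 < 6 < 7 on the vertex set. Then K (dimension 2) consists of the simplices:

  0-simplices (8): [0], [1], [2], [3], [4], [5], [6], [7]
  1-simplices (24): (24 of them)
  2-simplices (16): [0,1,5], [0,1,6], [0,2,4], [0,2,6], [0,3,5], [0,3,7], [0,4,7], [1,5,7], [1,6,7], [2,3,6], [2,3,7], [2,4,5], [2,5,7], [3,4,5], [3,4,6], [4,6,7]

Hence C_0 ≅ Z^8, C_1 ≅ Z^24, C_2 ≅ Z^16.

The boundary map ∂_1: C_1 → C_0 is given by ∂[p,q] = [q] − [p].
This gives a 8×24 integer matrix of rank 7; reducing to Smith normal form yields diagonal entries (1,1,1,1,1,1,1).

The boundary map ∂_2: C_2 → C_1 sends each 2-simplex [p,q,r] to [q,r] − [p,r] + [p,q]. For instance
  ∂[3,4,6] = [4,6] − [3,6] + [3,4],
  ∂[0,1,5] = [1,5] − [0,5] + [0,1].
The 24×16 boundary matrix has rank 15 and Smith normal form diag(1,1,1,1,1,1,1,1,1,1,1,1,1,1,1).

Reading off H_k = ker ∂_k / im ∂_{k+1}:

  H_0: rank C_0 − rank ∂_1 = 8 − 7 = 1, and the invariant factors of ∂_1 are all 1, so H_0 = Z.
  H_1: rank ker ∂_1 − rank ∂_2 = (24 − 7) − 15 = 2, and the invariant factors of ∂_2 are all 1, so H_1 = Z^2.
  H_2: rank ker ∂_2 − rank ∂_3 = (16 − 15) − 0 = 1, and there is no ∂_3, so H_2 = Z.

As a check, the Euler characteristic is 8 − 24 + 16 = 0, which agrees with 1 − 2 + 1 = 0.

Hence the Betti numbers are b_0 = 1, b_1 = 2, b_2 = 1.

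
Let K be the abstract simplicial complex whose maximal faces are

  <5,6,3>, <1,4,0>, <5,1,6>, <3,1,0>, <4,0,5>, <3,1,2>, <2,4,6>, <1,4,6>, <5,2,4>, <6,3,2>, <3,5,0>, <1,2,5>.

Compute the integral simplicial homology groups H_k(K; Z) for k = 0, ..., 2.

Order the vertices as 0 < 1 < 2 < 3 < 4 < 5 < 6. Listing each simplex with vertices in this order, K has dimension 2 with simplices:

  0-simplices (7): [0], [1], [2], [3], [4], [5], [6]
  1-simplices (18): [0,1], [0,3], [0,4], [0,5], [1,2], [1,3], [1,4], [1,5], [1,6], [2,3], [2,4], [2,5], [2,6], [3,5], [3,6], [4,5], [4,6], [5,6]
  2-simplices (12): [0,1,3], [0,1,4], [0,3,5], [0,4,5], [1,2,3], [1,2,5], [1,4,6], [1,5,6], [2,3,6], [2,4,5], [2,4,6], [3,5,6]

giving chain groups C_0 ≅ Z^7, C_1 ≅ Z^18, C_2 ≅ Z^12.

The boundary map ∂_1: C_1 → C_0 maps an edge to its endpoints' difference, ∂[p,q] = q − p. For instance
  ∂[0,1] = [1] − [0].
The 7×18 boundary matrix has rank 6 and Smith normal form diag(1,1,1,1,1,1).

∂_2: C_2 → C_1 sends each 2-simplex [p,q,r] to [q,r] − [p,r] + [p,q]. For instance
  ∂[3,5,6] = [5,6] − [3,6] + [3,5],
  ∂[2,4,6] = [4,6] − [2,6] + [2,4].
As a 18×12 matrix over Z this has rank 12, with invariant factors (1,1,1,1,1,1,1,1,1,1,1,2).

Computing H_k = (kernel of ∂_k) / (image of ∂_{k+1}):

  H_0: rank C_0 − rank ∂_1 = 7 − 6 = 1, and the invariant factors of ∂_1 are all 1, so H_0 = Z.
  H_1: rank ker ∂_1 − rank ∂_2 = (18 − 6) − 12 = 0, and ∂_2 has invariant factor 2 > 1, so H_1 = Z_2.
  H_2: rank ker ∂_2 − rank ∂_3 = (12 − 12) − 0 = 0, and there is no ∂_3, so H_2 = 0.

H_0 ≅ Z,  H_1 ≅ Z_2,  H_2 = 0.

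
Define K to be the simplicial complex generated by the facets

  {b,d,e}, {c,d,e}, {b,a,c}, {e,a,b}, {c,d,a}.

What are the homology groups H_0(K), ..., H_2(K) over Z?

H_0 = Z,  H_1 = Z,  H_2 = 0.

Order the vertices as a < b < c < d < e. Listing each simplex with vertices in this order, K has dimension 2 with simplices:

  0-simplices (5): a, b, c, d, e
  1-simplices (10): ab, ac, ad, ae, bc, bd, be, cd, ce, de
  2-simplices (5): abc, abe, acd, bde, cde

so the chain groups are C_0 ≅ Z^5, C_1 ≅ Z^10, C_2 ≅ Z^5.

Boundary ∂_1: C_1 → C_0 is given by ∂[p,q] = [q] − [p]. For instance
  ∂ab = b − a.
This gives a 5×10 integer matrix of rank 4; reducing to Smith normal form yields diagonal entries (1,1,1,1).

Boundary ∂_2: C_2 → C_1 maps a triangle to the signed sum of its edges. For instance
  ∂acd = cd − ad + ac,
  ∂abe = be − ae + ab.
The resulting 10×5 matrix has rank 5, and its Smith normal form has invariant factors (1,1,1,1,1).

From H_k ≅ ker(∂_k) / im(∂_{k+1}) we obtain:

  H_0: rank C_0 − rank ∂_1 = 5 − 4 = 1, and the invariant factors of ∂_1 are all 1, so H_0 = Z.
  H_1: rank ker ∂_1 − rank ∂_2 = (10 − 4) − 5 = 1, and the invariant factors of ∂_2 are all 1, so H_1 = Z.
  H_2: rank ker ∂_2 − rank ∂_3 = (5 − 5) − 0 = 0, and there is no ∂_3, so H_2 = 0.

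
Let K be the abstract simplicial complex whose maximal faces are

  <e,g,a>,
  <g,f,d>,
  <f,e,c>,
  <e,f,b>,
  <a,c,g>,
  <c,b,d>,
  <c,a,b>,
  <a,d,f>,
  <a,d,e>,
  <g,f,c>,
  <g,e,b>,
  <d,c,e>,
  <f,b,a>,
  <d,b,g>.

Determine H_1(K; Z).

K has 7 vertices, 21 edges, 14 triangles.
rank ∂_1 = 6, rank ∂_2 = 13 ⇒ b_1 = 21 − 6 − 13 = 2; all invariant factors of ∂_2 are 1 so no torsion. So H_1 ≅ Z^2.

H_1 = Z^2.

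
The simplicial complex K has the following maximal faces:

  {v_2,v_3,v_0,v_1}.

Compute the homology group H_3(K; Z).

Fix the vertex order v_0 < v_1 < v_2 < v_3 and write every simplex with vertices in increasing order. Then dim K = 3 and the simplices of K are:

  0-simplices (4): [v_0], [v_1], [v_2], [v_3]
  1-simplices (6): [v_0,v_1], [v_0,v_2], [v_0,v_3], [v_1,v_2], [v_1,v_3], [v_2,v_3]
  2-simplices (4): [v_0,v_1,v_2], [v_0,v_1,v_3], [v_0,v_2,v_3], [v_1,v_2,v_3]
  3-simplices (1): [v_0,v_1,v_2,v_3]

Hence C_0 ≅ Z^4, C_1 ≅ Z^6, C_2 ≅ Z^4, C_3 ≅ Z^1.

The boundary map ∂_1: C_1 → C_0 maps an edge to its endpoints' difference, ∂[p,q] = q − p. For instance
  ∂[v_0,v_2] = [v_2] − [v_0].
The 4×6 boundary matrix has rank 3 and Smith normal form diag(1,1,1).

Boundary ∂_2: C_2 → C_1 maps a triangle to the signed sum of its edges. For instance
  ∂[v_0,v_1,v_3] = [v_1,v_3] − [v_0,v_3] + [v_0,v_1],
  ∂[v_0,v_2,v_3] = [v_2,v_3] − [v_0,v_3] + [v_0,v_2].
The 6×4 boundary matrix has rank 3 and Smith normal form diag(1,1,1).

Boundary ∂_3: C_3 → C_2 sends each 3-simplex σ to the alternating sum Σ_i (−1)^i (σ with its i-th vertex removed). For instance
  ∂[v_0,v_1,v_2,v_3] = [v_1,v_2,v_3] − [v_0,v_2,v_3] + [v_0,v_1,v_3] − [v_0,v_1,v_2].
As a 4×1 matrix over Z this has rank 1, with invariant factors (1).

From H_k ≅ ker(∂_k) / im(∂_{k+1}) we obtain:

  H_3: rank ker ∂_3 − rank ∂_4 = (1 − 1) − 0 = 0, and there is no ∂_4, so H_3 = 0.

H_3 ≅ 0.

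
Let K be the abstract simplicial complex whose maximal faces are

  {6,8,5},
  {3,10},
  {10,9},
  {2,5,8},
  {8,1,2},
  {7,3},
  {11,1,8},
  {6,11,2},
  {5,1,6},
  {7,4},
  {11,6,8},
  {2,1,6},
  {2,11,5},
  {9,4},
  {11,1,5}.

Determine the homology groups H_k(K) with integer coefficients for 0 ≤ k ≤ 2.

Order the vertices as 1 < 2 < 3 < 4 < 5 < 6 < 7 < 8 < 9 < 10 < 11. Listing each simplex with vertices in this order, K has dimension 2 with simplices:

  0-simplices (11): [1], [2], [3], [4], [5], [6], [7], [8], [9], [10], [11]
  1-simplices (20): [1,2], [1,5], [1,6], [1,8], [1,11], [2,5], [2,6], [2,8], [2,11], [3,7], [3,10], [4,7], [4,9], [5,6], [5,8], [5,11], [6,8], [6,11], [8,11], [9,10]
  2-simplices (10): [1,2,6], [1,2,8], [1,5,6], [1,5,11], [1,8,11], [2,5,8], [2,5,11], [2,6,11], [5,6,8], [6,8,11]

so the chain groups are C_0 ≅ Z^11, C_1 ≅ Z^20, C_2 ≅ Z^10.

Boundary ∂_1: C_1 → C_0 sends each edge [p,q] (with p < q) to q − p.
This gives a 11×20 integer matrix of rank 9; reducing to Smith normal form yields diagonal entries (1,1,1,1,1,1,1,1,1).

Boundary ∂_2: C_2 → C_1 maps a triangle to the signed sum of its edges. For instance
  ∂[2,5,11] = [5,11] − [2,11] + [2,5],
  ∂[1,8,11] = [8,11] − [1,11] + [1,8].
The 20×10 boundary matrix has rank 10 and Smith normal form diag(1,1,1,1,1,1,1,1,1,2).

Reading off H_k = ker ∂_k / im ∂_{k+1}:

  H_0: rank C_0 − rank ∂_1 = 11 − 9 = 2, and the invariant factors of ∂_1 are all 1, so H_0 ≅ Z^2.
  H_1: rank ker ∂_1 − rank ∂_2 = (20 − 9) − 10 = 1, and ∂_2 has invariant factor 2 > 1, so H_1 ≅ Z ⊕ Z/2.
  H_2: rank ker ∂_2 − rank ∂_3 = (10 − 10) − 0 = 0, and there is no ∂_3, so H_2 ≅ 0.

H_0 = Z^2,  H_1 = Z ⊕ Z/2,  H_2 = 0.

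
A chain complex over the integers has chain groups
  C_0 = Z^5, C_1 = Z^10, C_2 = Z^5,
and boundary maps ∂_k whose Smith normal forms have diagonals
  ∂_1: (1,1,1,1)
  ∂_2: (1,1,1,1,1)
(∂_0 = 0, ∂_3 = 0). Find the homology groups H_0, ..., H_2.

H_0: b_0 = 5 − 0 − 4 = 1; torsion from ∂_1 factors > 1: none. So H_0 ≅ Z.
H_1: b_1 = 10 − 4 − 5 = 1; torsion from ∂_2 factors > 1: none. So H_1 ≅ Z.
H_2: b_2 = 5 − 5 − 0 = 0; torsion from ∂_3 factors > 1: none. So H_2 ≅ 0.

H_0 ≅ Z,  H_1 ≅ Z,  H_2 = 0.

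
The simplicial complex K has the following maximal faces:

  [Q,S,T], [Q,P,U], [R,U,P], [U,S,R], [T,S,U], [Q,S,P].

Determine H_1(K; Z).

H_1 = Z.

We work with the vertex ordering P < Q < R < S < T < U. The simplices of K, each written with vertices in increasing order, are:

  0-simplices (6): P, Q, R, S, T, U
  1-simplices (12): PQ, PR, PS, PU, QS, QT, QU, RS, RU, ST, SU, TU
  2-simplices (6): PQS, PQU, PRU, QST, RSU, STU

Hence C_0 ≅ Z^6, C_1 ≅ Z^12, C_2 ≅ Z^6.

Boundary ∂_1: C_1 → C_0 is given by ∂[p,q] = [q] − [p].
The 6×12 boundary matrix has rank 5 and Smith normal form diag(1,1,1,1,1).

The boundary map ∂_2: C_2 → C_1 acts by ∂[p,q,r] = [q,r] − [p,r] + [p,q]. For instance
  ∂RSU = SU − RU + RS,
  ∂STU = TU − SU + ST.
This gives a 12×6 integer matrix of rank 6; reducing to Smith normal form yields diagonal entries (1,1,1,1,1,1).

From H_k ≅ ker(∂_k) / im(∂_{k+1}) we obtain:

  H_1: rank ker ∂_1 − rank ∂_2 = (12 − 5) − 6 = 1, and the invariant factors of ∂_2 are all 1, so H_1 = Z.

(K is a triangulation of the cylinder S^1 x I.)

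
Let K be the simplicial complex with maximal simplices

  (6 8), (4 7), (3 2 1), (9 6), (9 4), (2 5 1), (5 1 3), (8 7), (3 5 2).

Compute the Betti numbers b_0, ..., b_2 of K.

b_0 = 2, b_1 = 1, b_2 = 1.

Take the total order 1 < 2 < 3 < 4 < 5 < 6 < 7 < 8 < 9 on the vertex set. Then K (dimension 2) consists of the simplices:

  0-simplices (9): [1], [2], [3], [4], [5], [6], [7], [8], [9]
  1-simplices (11): [1,2], [1,3], [1,5], [2,3], [2,5], [3,5], [4,7], [4,9], [6,8], [6,9], [7,8]
  2-simplices (4): [1,2,3], [1,2,5], [1,3,5], [2,3,5]

so the chain groups are C_0 ≅ Z^9, C_1 ≅ Z^11, C_2 ≅ Z^4.

Boundary ∂_1: C_1 → C_0 is given by ∂[p,q] = [q] − [p].
This gives a 9×11 integer matrix of rank 7; reducing to Smith normal form yields diagonal entries (1,1,1,1,1,1,1).

Boundary ∂_2: C_2 → C_1 acts by ∂[p,q,r] = [q,r] − [p,r] + [p,q]. For instance
  ∂[2,3,5] = [3,5] − [2,5] + [2,3],
  ∂[1,2,3] = [2,3] − [1,3] + [1,2].
The resulting 11×4 matrix has rank 3, and its Smith normal form has invariant factors (1,1,1).

Now H_k = ker ∂_k / im ∂_{k+1}, so:

  H_0: rank C_0 − rank ∂_1 = 9 − 7 = 2, and the invariant factors of ∂_1 are all 1, so H_0 = Z^2.
  H_1: rank ker ∂_1 − rank ∂_2 = (11 − 7) − 3 = 1, and the invariant factors of ∂_2 are all 1, so H_1 = Z.
  H_2: rank ker ∂_2 − rank ∂_3 = (4 − 3) − 0 = 1, and there is no ∂_3, so H_2 = Z.

Hence the Betti numbers are b_0 = 2, b_1 = 1, b_2 = 1.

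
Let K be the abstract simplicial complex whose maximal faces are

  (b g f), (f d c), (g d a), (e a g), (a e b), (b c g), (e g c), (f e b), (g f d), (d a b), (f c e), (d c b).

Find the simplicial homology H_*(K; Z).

Fix the vertex order a < b < c < d < e < f < g and write every simplex with vertices in increasing order. Then dim K = 2 and the simplices of K are:

  0-simplices (7): a, b, c, d, e, f, g
  1-simplices (18): ab, ad, ae, ag, bc, bd, be, bf, bg, cd, ce, cf, cg, df, dg, ef, eg, fg
  2-simplices (12): abd, abe, adg, aeg, bcd, bcg, bef, bfg, cdf, cef, ceg, dfg

so the chain groups are C_0 ≅ Z^7, C_1 ≅ Z^18, C_2 ≅ Z^12.

The boundary map ∂_1: C_1 → C_0 sends each edge [p,q] (with p < q) to q − p.
The 7×18 boundary matrix has rank 6 and Smith normal form diag(1,1,1,1,1,1).

Boundary ∂_2: C_2 → C_1 acts by ∂[p,q,r] = [q,r] − [p,r] + [p,q]. For instance
  ∂dfg = fg − dg + df,
  ∂abd = bd − ad + ab.
The resulting 18×12 matrix has rank 12, and its Smith normal form has invariant factors (1,1,1,1,1,1,1,1,1,1,1,2).

Now H_k = ker ∂_k / im ∂_{k+1}, so:

  H_0: rank C_0 − rank ∂_1 = 7 − 6 = 1, and the invariant factors of ∂_1 are all 1, so H_0 = Z.
  H_1: rank ker ∂_1 − rank ∂_2 = (18 − 6) − 12 = 0, and ∂_2 has invariant factor 2 > 1, so H_1 = Z/2.
  H_2: rank ker ∂_2 − rank ∂_3 = (12 − 12) − 0 = 0, and there is no ∂_3, so H_2 = 0.

H_0 ≅ Z,  H_1 ≅ Z/2,  H_2 = 0.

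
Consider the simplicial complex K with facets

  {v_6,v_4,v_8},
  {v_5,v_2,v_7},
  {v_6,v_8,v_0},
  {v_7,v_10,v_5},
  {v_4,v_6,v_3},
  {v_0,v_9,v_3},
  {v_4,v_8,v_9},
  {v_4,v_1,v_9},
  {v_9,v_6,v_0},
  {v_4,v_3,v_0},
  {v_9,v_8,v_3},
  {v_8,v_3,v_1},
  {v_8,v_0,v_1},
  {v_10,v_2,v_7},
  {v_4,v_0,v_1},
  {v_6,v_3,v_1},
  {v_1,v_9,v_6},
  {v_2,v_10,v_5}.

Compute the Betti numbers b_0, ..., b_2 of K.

b_0 = 2, b_1 = 2, b_2 = 2.

Order the vertices as v_0 < v_1 < v_2 < v_3 < v_4 < v_5 < v_6 < v_7 < v_8 < v_9 < v_10. Listing each simplex with vertices in this order, K has dimension 2 with simplices:

  0-simplices (11): [v_0], [v_1], [v_2], [v_3], [v_4], [v_5], [v_6], [v_7], [v_8], [v_9], [v_10]
  1-simplices (27): (27 of them)
  2-simplices (18): (18 of them)

giving chain groups C_0 ≅ Z^11, C_1 ≅ Z^27, C_2 ≅ Z^18.

The boundary map ∂_1: C_1 → C_0 is given by ∂[p,q] = [q] − [p].
As a 11×27 matrix over Z this has rank 9, with invariant factors (1,1,1,1,1,1,1,1,1).

∂_2: C_2 → C_1 sends each 2-simplex [p,q,r] to [q,r] − [p,r] + [p,q]. For instance
  ∂[v_0,v_6,v_9] = [v_6,v_9] − [v_0,v_9] + [v_0,v_6],
  ∂[v_1,v_3,v_8] = [v_3,v_8] − [v_1,v_8] + [v_1,v_3].
The 27×18 boundary matrix has rank 16 and Smith normal form diag(1,1,1,1,1,1,1,1,1,1,1,1,1,1,1,1).

Reading off H_k = ker ∂_k / im ∂_{k+1}:

  H_0: rank C_0 − rank ∂_1 = 11 − 9 = 2, and the invariant factors of ∂_1 are all 1, so H_0 ≅ Z^2.
  H_1: rank ker ∂_1 − rank ∂_2 = (27 − 9) − 16 = 2, and the invariant factors of ∂_2 are all 1, so H_1 ≅ Z^2.
  H_2: rank ker ∂_2 − rank ∂_3 = (18 − 16) − 0 = 2, and there is no ∂_3, so H_2 ≅ Z^2.

Hence the Betti numbers are b_0 = 2, b_1 = 2, b_2 = 2.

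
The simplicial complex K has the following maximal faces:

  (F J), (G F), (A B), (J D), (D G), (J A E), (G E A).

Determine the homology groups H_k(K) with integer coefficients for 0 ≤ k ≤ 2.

K has 7 vertices, 10 edges, 2 triangles.
rank ∂_0 = 0, rank ∂_1 = 6 ⇒ b_0 = 7 − 0 − 6 = 1; all invariant factors of ∂_1 are 1 so no torsion. So H_0 ≅ Z.
rank ∂_1 = 6, rank ∂_2 = 2 ⇒ b_1 = 10 − 6 − 2 = 2; all invariant factors of ∂_2 are 1 so no torsion. So H_1 ≅ Z^2.
rank ∂_2 = 2, rank ∂_3 = 0 ⇒ b_2 = 2 − 2 − 0 = 0. So H_2 ≅ 0.

H_0 = Z,  H_1 = Z^2,  H_2 = 0.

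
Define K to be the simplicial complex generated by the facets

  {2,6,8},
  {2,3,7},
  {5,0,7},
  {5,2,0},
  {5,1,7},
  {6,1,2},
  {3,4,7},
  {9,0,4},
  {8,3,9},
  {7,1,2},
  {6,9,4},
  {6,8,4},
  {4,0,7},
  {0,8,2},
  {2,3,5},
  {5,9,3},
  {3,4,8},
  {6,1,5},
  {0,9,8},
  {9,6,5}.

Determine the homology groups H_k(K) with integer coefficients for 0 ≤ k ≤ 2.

H_0 ≅ Z,  H_1 ≅ Z ⊕ Z_2,  H_2 = 0.

Fix the vertex order 0 < 1 < 2 < 3 < 4 < 5 < 6 < 7 < 8 < 9 and write every simplex with vertices in increasing order. Then dim K = 2 and the simplices of K are:

  0-simplices (10): [0], [1], [2], [3], [4], [5], [6], [7], [8], [9]
  1-simplices (30): (30 of them)
  2-simplices (20): (20 of them)

Hence C_0 ≅ Z^10, C_1 ≅ Z^30, C_2 ≅ Z^20.

The boundary map ∂_1: C_1 → C_0 is given by ∂[p,q] = [q] − [p].
The 10×30 boundary matrix has rank 9 and Smith normal form diag(1,1,1,1,1,1,1,1,1).

Boundary ∂_2: C_2 → C_1 maps a triangle to the signed sum of its edges. For instance
  ∂[2,3,7] = [3,7] − [2,7] + [2,3],
  ∂[1,2,7] = [2,7] − [1,7] + [1,2].
This gives a 30×20 integer matrix of rank 20; reducing to Smith normal form yields diagonal entries (1,1,1,1,1,1,1,1,1,1,1,1,1,1,1,1,1,1,1,2).

Now H_k = ker ∂_k / im ∂_{k+1}, so:

  H_0: rank C_0 − rank ∂_1 = 10 − 9 = 1, and the invariant factors of ∂_1 are all 1, so H_0 = Z.
  H_1: rank ker ∂_1 − rank ∂_2 = (30 − 9) − 20 = 1, and ∂_2 has invariant factor 2 > 1, so H_1 = Z ⊕ Z_2.
  H_2: rank ker ∂_2 − rank ∂_3 = (20 − 20) − 0 = 0, and there is no ∂_3, so H_2 = 0.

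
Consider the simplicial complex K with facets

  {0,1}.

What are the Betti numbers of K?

b_0 = 1, b_1 = 0.

We work with the vertex ordering 0 < 1. The simplices of K, each written with vertices in increasing order, are:

  0-simplices (2): [0], [1]
  1-simplices (1): [0,1]

so the chain groups are C_0 ≅ Z^2, C_1 ≅ Z^1.

∂_1: C_1 → C_0 sends each edge [p,q] (with p < q) to q − p.
The resulting 2×1 matrix has rank 1, and its Smith normal form has invariant factors (1).

Now H_k = ker ∂_k / im ∂_{k+1}, so:

  H_0: rank C_0 − rank ∂_1 = 2 − 1 = 1, and the invariant factors of ∂_1 are all 1, so H_0 = Z.
  H_1: rank ker ∂_1 − rank ∂_2 = (1 − 1) − 0 = 0, and there is no ∂_2, so H_1 = 0.

(K is a triangulation of the 1-simplex.)

Hence the Betti numbers are b_0 = 1, b_1 = 0.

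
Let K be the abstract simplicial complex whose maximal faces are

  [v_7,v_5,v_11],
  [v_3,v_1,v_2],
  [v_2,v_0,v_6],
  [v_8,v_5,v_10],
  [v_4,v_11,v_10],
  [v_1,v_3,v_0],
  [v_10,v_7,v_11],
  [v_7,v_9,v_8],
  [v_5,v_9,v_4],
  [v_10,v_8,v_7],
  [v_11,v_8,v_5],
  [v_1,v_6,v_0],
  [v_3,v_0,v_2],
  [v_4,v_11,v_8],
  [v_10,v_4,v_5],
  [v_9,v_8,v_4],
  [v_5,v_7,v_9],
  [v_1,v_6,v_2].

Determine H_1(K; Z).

H_1 ≅ Z/2Z.

We work with the vertex ordering v_0 < v_1 < v_2 < v_3 < v_4 < v_5 < v_6 < v_7 < v_8 < v_9 < v_10 < v_11. The simplices of K, each written with vertices in increasing order, are:

  0-simplices (12): [v_0], [v_1], [v_2], [v_3], [v_4], [v_5], [v_6], [v_7], [v_8], [v_9], [v_10], [v_11]
  1-simplices (27): (27 of them)
  2-simplices (18): (18 of them)

Hence C_0 ≅ Z^12, C_1 ≅ Z^27, C_2 ≅ Z^18.

∂_1: C_1 → C_0 sends each edge [p,q] (with p < q) to q − p. For instance
  ∂[v_0,v_2] = [v_2] − [v_0].
The 12×27 boundary matrix has rank 10 and Smith normal form diag(1,1,1,1,1,1,1,1,1,1).

The boundary map ∂_2: C_2 → C_1 maps a triangle to the signed sum of its edges. For instance
  ∂[v_1,v_2,v_3] = [v_2,v_3] − [v_1,v_3] + [v_1,v_2],
  ∂[v_4,v_5,v_10] = [v_5,v_10] − [v_4,v_10] + [v_4,v_5].
The 27×18 boundary matrix has rank 17 and Smith normal form diag(1,1,1,1,1,1,1,1,1,1,1,1,1,1,1,1,2).

Now H_k = ker ∂_k / im ∂_{k+1}, so:

  H_1: rank ker ∂_1 − rank ∂_2 = (27 − 10) − 17 = 0, and ∂_2 has invariant factor 2 > 1, so H_1 = Z/2Z.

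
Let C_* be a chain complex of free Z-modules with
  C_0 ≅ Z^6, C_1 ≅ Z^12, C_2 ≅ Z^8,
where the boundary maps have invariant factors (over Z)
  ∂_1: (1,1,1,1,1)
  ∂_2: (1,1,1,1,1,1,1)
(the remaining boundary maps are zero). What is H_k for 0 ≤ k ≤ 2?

H_0 ≅ Z,  H_1 = 0,  H_2 ≅ Z.

H_0: b_0 = 6 − 0 − 5 = 1; torsion from ∂_1 factors > 1: none. So H_0 ≅ Z.
H_1: b_1 = 12 − 5 − 7 = 0; torsion from ∂_2 factors > 1: none. So H_1 ≅ 0.
H_2: b_2 = 8 − 7 − 0 = 1; torsion from ∂_3 factors > 1: none. So H_2 ≅ Z.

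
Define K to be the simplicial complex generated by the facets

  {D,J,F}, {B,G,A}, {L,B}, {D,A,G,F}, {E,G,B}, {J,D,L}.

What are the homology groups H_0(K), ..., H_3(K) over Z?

Order the vertices as A < B < D < E < F < G < J < L. Listing each simplex with vertices in this order, K has dimension 3 with simplices:

  0-simplices (8): A, B, D, E, F, G, J, L
  1-simplices (15): AB, AD, AF, AG, BE, BG, BL, DF, DG, DJ, DL, EG, FG, FJ, JL
  2-simplices (8): ABG, ADF, ADG, AFG, BEG, DFG, DFJ, DJL
  3-simplices (1): ADFG

Hence C_0 ≅ Z^8, C_1 ≅ Z^15, C_2 ≅ Z^8, C_3 ≅ Z^1.

Boundary ∂_1: C_1 → C_0 is given by ∂[p,q] = [q] − [p]. For instance
  ∂BE = E − B.
As a 8×15 matrix over Z this has rank 7, with invariant factors (1,1,1,1,1,1,1).

∂_2: C_2 → C_1 sends each 2-simplex [p,q,r] to [q,r] − [p,r] + [p,q]. For instance
  ∂DFG = FG − DG + DF,
  ∂DFJ = FJ − DJ + DF.
This gives a 15×8 integer matrix of rank 7; reducing to Smith normal form yields diagonal entries (1,1,1,1,1,1,1).

The boundary map ∂_3: C_3 → C_2 sends each 3-simplex σ to the alternating sum Σ_i (−1)^i (σ with its i-th vertex removed). For instance
  ∂ADFG = DFG − AFG + ADG − ADF.
This gives a 8×1 integer matrix of rank 1; reducing to Smith normal form yields diagonal entries (1).

Computing H_k = (kernel of ∂_k) / (image of ∂_{k+1}):

  H_0: rank C_0 − rank ∂_1 = 8 − 7 = 1, and the invariant factors of ∂_1 are all 1, so H_0 = Z.
  H_1: rank ker ∂_1 − rank ∂_2 = (15 − 7) − 7 = 1, and the invariant factors of ∂_2 are all 1, so H_1 = Z.
  H_2: rank ker ∂_2 − rank ∂_3 = (8 − 7) − 1 = 0, and the invariant factors of ∂_3 are all 1, so H_2 = 0.
  H_3: rank ker ∂_3 − rank ∂_4 = (1 − 1) − 0 = 0, and there is no ∂_4, so H_3 = 0.

H_0 ≅ Z,  H_1 ≅ Z,  H_2 = 0,  H_3 = 0.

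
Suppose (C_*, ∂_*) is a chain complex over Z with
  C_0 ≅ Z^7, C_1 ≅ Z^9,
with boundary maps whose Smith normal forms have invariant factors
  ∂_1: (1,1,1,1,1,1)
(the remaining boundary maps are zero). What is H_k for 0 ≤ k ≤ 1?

H_0 = Z,  H_1 = Z^3.

H_0: b_0 = 7 − 0 − 6 = 1; torsion from ∂_1 factors > 1: none. So H_0 = Z.
H_1: b_1 = 9 − 6 − 0 = 3; torsion from ∂_2 factors > 1: none. So H_1 = Z^3.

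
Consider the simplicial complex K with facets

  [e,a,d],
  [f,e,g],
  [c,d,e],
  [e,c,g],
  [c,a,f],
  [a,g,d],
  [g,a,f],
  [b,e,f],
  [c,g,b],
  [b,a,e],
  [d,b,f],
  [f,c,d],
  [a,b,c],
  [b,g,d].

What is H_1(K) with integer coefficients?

H_1 = Z^2.

Fix the vertex order a < b < c < d < e < f < g and write every simplex with vertices in increasing order. Then dim K = 2 and the simplices of K are:

  0-simplices (7): a, b, c, d, e, f, g
  1-simplices (21): ab, ac, ad, ae, af, ag, bc, bd, be, bf, bg, cd, ce, cf, cg, de, df, dg, ef, eg, fg
  2-simplices (14): abc, abe, acf, ade, adg, afg, bcg, bdf, bdg, bef, cde, cdf, ceg, efg

giving chain groups C_0 ≅ Z^7, C_1 ≅ Z^21, C_2 ≅ Z^14.

Boundary ∂_1: C_1 → C_0 is given by ∂[p,q] = [q] − [p].
This gives a 7×21 integer matrix of rank 6; reducing to Smith normal form yields diagonal entries (1,1,1,1,1,1).

∂_2: C_2 → C_1 maps a triangle to the signed sum of its edges. For instance
  ∂cde = de − ce + cd,
  ∂cdf = df − cf + cd.
The resulting 21×14 matrix has rank 13, and its Smith normal form has invariant factors (1,1,1,1,1,1,1,1,1,1,1,1,1).

Computing H_k = (kernel of ∂_k) / (image of ∂_{k+1}):

  H_1: rank ker ∂_1 − rank ∂_2 = (21 − 6) − 13 = 2, and the invariant factors of ∂_2 are all 1, so H_1 ≅ Z^2.

(K is a triangulation of the torus T^2.)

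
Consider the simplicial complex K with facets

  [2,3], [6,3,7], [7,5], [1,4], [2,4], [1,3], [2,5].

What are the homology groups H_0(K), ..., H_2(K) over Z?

Order the vertices as 1 < 2 < 3 < 4 < 5 < 6 < 7. Listing each simplex with vertices in this order, K has dimension 2 with simplices:

  0-simplices (7): [1], [2], [3], [4], [5], [6], [7]
  1-simplices (9): [1,3], [1,4], [2,3], [2,4], [2,5], [3,6], [3,7], [5,7], [6,7]
  2-simplices (1): [3,6,7]

so the chain groups are C_0 ≅ Z^7, C_1 ≅ Z^9, C_2 ≅ Z^1.

The boundary map ∂_1: C_1 → C_0 is given by ∂[p,q] = [q] − [p].
As a 7×9 matrix over Z this has rank 6, with invariant factors (1,1,1,1,1,1).

The boundary map ∂_2: C_2 → C_1 sends each 2-simplex [p,q,r] to [q,r] − [p,r] + [p,q]. For instance
  ∂[3,6,7] = [6,7] − [3,7] + [3,6].
As a 9×1 matrix over Z this has rank 1, with invariant factors (1).

Now H_k = ker ∂_k / im ∂_{k+1}, so:

  H_0: rank C_0 − rank ∂_1 = 7 − 6 = 1, and the invariant factors of ∂_1 are all 1, so H_0 ≅ Z.
  H_1: rank ker ∂_1 − rank ∂_2 = (9 − 6) − 1 = 2, and the invariant factors of ∂_2 are all 1, so H_1 ≅ Z^2.
  H_2: rank ker ∂_2 − rank ∂_3 = (1 − 1) − 0 = 0, and there is no ∂_3, so H_2 ≅ 0.

H_0 ≅ Z,  H_1 ≅ Z^2,  H_2 = 0.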